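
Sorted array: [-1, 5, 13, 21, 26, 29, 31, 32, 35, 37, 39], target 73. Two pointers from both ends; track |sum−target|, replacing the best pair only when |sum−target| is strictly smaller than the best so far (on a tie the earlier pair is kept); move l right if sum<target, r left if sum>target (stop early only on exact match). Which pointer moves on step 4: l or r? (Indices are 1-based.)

[1,11] -1+39=38 d=35 * → l++
[2,11] 5+39=44 d=29 * → l++
[3,11] 13+39=52 d=21 * → l++
[4,11] 21+39=60 d=13 * → l++

l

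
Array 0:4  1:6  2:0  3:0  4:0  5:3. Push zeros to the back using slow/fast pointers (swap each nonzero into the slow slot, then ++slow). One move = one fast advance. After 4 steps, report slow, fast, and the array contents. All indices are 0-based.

slow=0 fast=0: a[fast]=4≠0 swap→a[0]=4, slow++,fast++
slow=1 fast=1: a[fast]=6≠0 swap→a[1]=6, slow++,fast++
slow=2 fast=2: a[fast]=0, fast++
slow=2 fast=3: a[fast]=0, fast++

slow=2, fast=4, a=[4, 6, 0, 0, 0, 3]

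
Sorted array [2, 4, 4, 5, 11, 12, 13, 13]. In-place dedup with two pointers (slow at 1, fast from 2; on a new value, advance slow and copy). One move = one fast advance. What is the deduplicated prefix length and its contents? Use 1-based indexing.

(s=1,f=2) a[fast]=4≠a[slow]=2 write a[2]=4 → slow++,fast++
(s=2,f=3) a[fast]=4=a[slow] dup → fast++
(s=2,f=4) a[fast]=5≠a[slow]=4 write a[3]=5 → slow++,fast++
(s=3,f=5) a[fast]=11≠a[slow]=5 write a[4]=11 → slow++,fast++
(s=4,f=6) a[fast]=12≠a[slow]=11 write a[5]=12 → slow++,fast++
(s=5,f=7) a[fast]=13≠a[slow]=12 write a[6]=13 → slow++,fast++
(s=6,f=8) a[fast]=13=a[slow] dup → fast++

length 6; prefix = [2, 4, 5, 11, 12, 13]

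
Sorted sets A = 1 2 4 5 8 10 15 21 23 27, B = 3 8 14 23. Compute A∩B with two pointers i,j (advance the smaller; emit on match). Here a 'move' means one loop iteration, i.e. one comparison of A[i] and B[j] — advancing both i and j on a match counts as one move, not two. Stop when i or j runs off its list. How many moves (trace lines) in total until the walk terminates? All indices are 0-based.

[i=0,j=0] 1<3 → i++
[i=1,j=0] 2<3 → i++
[i=2,j=0] 4>3 → j++
[i=2,j=1] 4<8 → i++
[i=3,j=1] 5<8 → i++
[i=4,j=1] 8==8 emit → i++,j++
[i=5,j=2] 10<14 → i++
[i=6,j=2] 15>14 → j++
[i=6,j=3] 15<23 → i++
[i=7,j=3] 21<23 → i++
[i=8,j=3] 23==23 emit → i++,j++

11 moves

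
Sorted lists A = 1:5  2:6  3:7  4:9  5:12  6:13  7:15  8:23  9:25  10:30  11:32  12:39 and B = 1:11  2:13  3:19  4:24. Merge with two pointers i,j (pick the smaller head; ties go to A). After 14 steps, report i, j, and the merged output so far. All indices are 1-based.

i=11, j=5, merged so far=[5, 6, 7, 9, 11, 12, 13, 13, 15, 19, 23, 24, 25, 30]

i=1 j=1: A[i]=5<=B[j]=11 take 5, i++
i=2 j=1: A[i]=6<=B[j]=11 take 6, i++
i=3 j=1: A[i]=7<=B[j]=11 take 7, i++
i=4 j=1: A[i]=9<=B[j]=11 take 9, i++
i=5 j=1: A[i]=12>B[j]=11 take 11, j++
i=5 j=2: A[i]=12<=B[j]=13 take 12, i++
i=6 j=2: A[i]=13<=B[j]=13 take 13, i++
i=7 j=2: A[i]=15>B[j]=13 take 13, j++
i=7 j=3: A[i]=15<=B[j]=19 take 15, i++
i=8 j=3: A[i]=23>B[j]=19 take 19, j++
i=8 j=4: A[i]=23<=B[j]=24 take 23, i++
i=9 j=4: A[i]=25>B[j]=24 take 24, j++
i=9 j=5: B done, take A[i]=25, i++
i=10 j=5: B done, take A[i]=30, i++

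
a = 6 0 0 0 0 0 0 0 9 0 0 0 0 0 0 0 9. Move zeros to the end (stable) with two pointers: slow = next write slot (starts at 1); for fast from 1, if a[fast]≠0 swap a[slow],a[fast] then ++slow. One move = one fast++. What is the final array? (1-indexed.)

[6, 9, 9, 0, 0, 0, 0, 0, 0, 0, 0, 0, 0, 0, 0, 0, 0]

slow=1 fast=1: a[fast]=6≠0 swap→a[1]=6, slow++,fast++
slow=2 fast=2: a[fast]=0, fast++
slow=2 fast=3: a[fast]=0, fast++
slow=2 fast=4: a[fast]=0, fast++
slow=2 fast=5: a[fast]=0, fast++
slow=2 fast=6: a[fast]=0, fast++
slow=2 fast=7: a[fast]=0, fast++
slow=2 fast=8: a[fast]=0, fast++
slow=2 fast=9: a[fast]=9≠0 swap→a[2]=9, slow++,fast++
slow=3 fast=10: a[fast]=0, fast++
slow=3 fast=11: a[fast]=0, fast++
slow=3 fast=12: a[fast]=0, fast++
slow=3 fast=13: a[fast]=0, fast++
slow=3 fast=14: a[fast]=0, fast++
slow=3 fast=15: a[fast]=0, fast++
slow=3 fast=16: a[fast]=0, fast++
slow=3 fast=17: a[fast]=9≠0 swap→a[3]=9, slow++,fast++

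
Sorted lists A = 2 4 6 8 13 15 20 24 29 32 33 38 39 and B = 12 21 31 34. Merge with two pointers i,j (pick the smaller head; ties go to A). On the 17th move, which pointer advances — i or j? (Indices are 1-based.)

i

[i=1,j=1] A[i]=2<=B[j]=12 take 2 → i++
[i=2,j=1] A[i]=4<=B[j]=12 take 4 → i++
[i=3,j=1] A[i]=6<=B[j]=12 take 6 → i++
[i=4,j=1] A[i]=8<=B[j]=12 take 8 → i++
[i=5,j=1] A[i]=13>B[j]=12 take 12 → j++
[i=5,j=2] A[i]=13<=B[j]=21 take 13 → i++
[i=6,j=2] A[i]=15<=B[j]=21 take 15 → i++
[i=7,j=2] A[i]=20<=B[j]=21 take 20 → i++
[i=8,j=2] A[i]=24>B[j]=21 take 21 → j++
[i=8,j=3] A[i]=24<=B[j]=31 take 24 → i++
[i=9,j=3] A[i]=29<=B[j]=31 take 29 → i++
[i=10,j=3] A[i]=32>B[j]=31 take 31 → j++
[i=10,j=4] A[i]=32<=B[j]=34 take 32 → i++
[i=11,j=4] A[i]=33<=B[j]=34 take 33 → i++
[i=12,j=4] A[i]=38>B[j]=34 take 34 → j++
[i=12,j=5] B done, take A[i]=38 → i++
[i=13,j=5] B done, take A[i]=39 → i++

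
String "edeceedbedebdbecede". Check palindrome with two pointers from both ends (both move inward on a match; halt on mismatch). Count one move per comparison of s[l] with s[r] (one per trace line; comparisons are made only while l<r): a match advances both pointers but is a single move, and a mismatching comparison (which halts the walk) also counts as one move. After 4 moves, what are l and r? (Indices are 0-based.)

l=4, r=14

l=0 r=18: 'e'=='e', l++,r--
l=1 r=17: 'd'=='d', l++,r--
l=2 r=16: 'e'=='e', l++,r--
l=3 r=15: 'c'=='c', l++,r--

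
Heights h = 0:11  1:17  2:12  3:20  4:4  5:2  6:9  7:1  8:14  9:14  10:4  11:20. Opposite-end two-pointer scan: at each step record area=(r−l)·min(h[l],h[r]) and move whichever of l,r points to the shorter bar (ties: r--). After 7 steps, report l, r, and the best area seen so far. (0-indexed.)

l=3, r=7, best area=170

l=0 r=11: min(11,20)*11=121 best=121 *, l++
l=1 r=11: min(17,20)*10=170 best=170 *, l++
l=2 r=11: min(12,20)*9=108 best=170, l++
l=3 r=11: min(20,20)*8=160 best=170, r--
l=3 r=10: min(20,4)*7=28 best=170, r--
l=3 r=9: min(20,14)*6=84 best=170, r--
l=3 r=8: min(20,14)*5=70 best=170, r--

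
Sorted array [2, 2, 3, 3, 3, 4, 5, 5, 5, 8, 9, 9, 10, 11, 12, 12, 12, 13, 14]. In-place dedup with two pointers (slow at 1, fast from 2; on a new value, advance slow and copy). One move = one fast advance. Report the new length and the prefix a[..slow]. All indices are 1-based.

(s=1,f=2) a[fast]=2=a[slow] dup → fast++
(s=1,f=3) a[fast]=3≠a[slow]=2 write a[2]=3 → slow++,fast++
(s=2,f=4) a[fast]=3=a[slow] dup → fast++
(s=2,f=5) a[fast]=3=a[slow] dup → fast++
(s=2,f=6) a[fast]=4≠a[slow]=3 write a[3]=4 → slow++,fast++
(s=3,f=7) a[fast]=5≠a[slow]=4 write a[4]=5 → slow++,fast++
(s=4,f=8) a[fast]=5=a[slow] dup → fast++
(s=4,f=9) a[fast]=5=a[slow] dup → fast++
(s=4,f=10) a[fast]=8≠a[slow]=5 write a[5]=8 → slow++,fast++
(s=5,f=11) a[fast]=9≠a[slow]=8 write a[6]=9 → slow++,fast++
(s=6,f=12) a[fast]=9=a[slow] dup → fast++
(s=6,f=13) a[fast]=10≠a[slow]=9 write a[7]=10 → slow++,fast++
(s=7,f=14) a[fast]=11≠a[slow]=10 write a[8]=11 → slow++,fast++
(s=8,f=15) a[fast]=12≠a[slow]=11 write a[9]=12 → slow++,fast++
(s=9,f=16) a[fast]=12=a[slow] dup → fast++
(s=9,f=17) a[fast]=12=a[slow] dup → fast++
(s=9,f=18) a[fast]=13≠a[slow]=12 write a[10]=13 → slow++,fast++
(s=10,f=19) a[fast]=14≠a[slow]=13 write a[11]=14 → slow++,fast++

length 11; prefix = [2, 3, 4, 5, 8, 9, 10, 11, 12, 13, 14]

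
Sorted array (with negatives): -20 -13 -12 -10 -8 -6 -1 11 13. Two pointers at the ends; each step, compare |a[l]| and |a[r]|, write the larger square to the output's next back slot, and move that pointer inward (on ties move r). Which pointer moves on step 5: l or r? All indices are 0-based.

l=0 r=8: |-20|>|13| out[8]=400, l++
l=1 r=8: |-13|<=|13| out[7]=169, r--
l=1 r=7: |-13|>|11| out[6]=169, l++
l=2 r=7: |-12|>|11| out[5]=144, l++
l=3 r=7: |-10|<=|11| out[4]=121, r--

r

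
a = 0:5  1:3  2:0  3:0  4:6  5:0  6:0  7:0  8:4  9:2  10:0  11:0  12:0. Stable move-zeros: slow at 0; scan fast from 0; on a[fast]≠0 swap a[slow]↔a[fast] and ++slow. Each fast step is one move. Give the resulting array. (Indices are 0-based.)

slow=0 fast=0: a[fast]=5≠0 swap→a[0]=5, slow++,fast++
slow=1 fast=1: a[fast]=3≠0 swap→a[1]=3, slow++,fast++
slow=2 fast=2: a[fast]=0, fast++
slow=2 fast=3: a[fast]=0, fast++
slow=2 fast=4: a[fast]=6≠0 swap→a[2]=6, slow++,fast++
slow=3 fast=5: a[fast]=0, fast++
slow=3 fast=6: a[fast]=0, fast++
slow=3 fast=7: a[fast]=0, fast++
slow=3 fast=8: a[fast]=4≠0 swap→a[3]=4, slow++,fast++
slow=4 fast=9: a[fast]=2≠0 swap→a[4]=2, slow++,fast++
slow=5 fast=10: a[fast]=0, fast++
slow=5 fast=11: a[fast]=0, fast++
slow=5 fast=12: a[fast]=0, fast++

[5, 3, 6, 4, 2, 0, 0, 0, 0, 0, 0, 0, 0]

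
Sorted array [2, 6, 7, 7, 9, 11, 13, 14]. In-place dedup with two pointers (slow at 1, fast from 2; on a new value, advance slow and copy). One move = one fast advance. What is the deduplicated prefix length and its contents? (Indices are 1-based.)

(s=1,f=2) a[fast]=6≠a[slow]=2 write a[2]=6 → slow++,fast++
(s=2,f=3) a[fast]=7≠a[slow]=6 write a[3]=7 → slow++,fast++
(s=3,f=4) a[fast]=7=a[slow] dup → fast++
(s=3,f=5) a[fast]=9≠a[slow]=7 write a[4]=9 → slow++,fast++
(s=4,f=6) a[fast]=11≠a[slow]=9 write a[5]=11 → slow++,fast++
(s=5,f=7) a[fast]=13≠a[slow]=11 write a[6]=13 → slow++,fast++
(s=6,f=8) a[fast]=14≠a[slow]=13 write a[7]=14 → slow++,fast++

length 7; prefix = [2, 6, 7, 9, 11, 13, 14]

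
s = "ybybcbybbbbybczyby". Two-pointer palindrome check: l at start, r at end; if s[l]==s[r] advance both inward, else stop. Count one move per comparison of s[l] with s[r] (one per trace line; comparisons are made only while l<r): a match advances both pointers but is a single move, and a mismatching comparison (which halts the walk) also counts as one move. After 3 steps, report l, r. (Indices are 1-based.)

[1,18] 'y'=='y' → l++,r--
[2,17] 'b'=='b' → l++,r--
[3,16] 'y'=='y' → l++,r--

l=4, r=15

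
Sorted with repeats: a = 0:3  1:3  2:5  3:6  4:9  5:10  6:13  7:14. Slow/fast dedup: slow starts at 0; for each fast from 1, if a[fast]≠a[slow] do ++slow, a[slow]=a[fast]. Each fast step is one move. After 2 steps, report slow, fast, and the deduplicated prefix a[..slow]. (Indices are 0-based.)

slow=1, fast=3, prefix=[3, 5]

slow=0 fast=1: a[fast]=3=a[slow] dup, fast++
slow=0 fast=2: a[fast]=5≠a[slow]=3 write a[1]=5, slow++,fast++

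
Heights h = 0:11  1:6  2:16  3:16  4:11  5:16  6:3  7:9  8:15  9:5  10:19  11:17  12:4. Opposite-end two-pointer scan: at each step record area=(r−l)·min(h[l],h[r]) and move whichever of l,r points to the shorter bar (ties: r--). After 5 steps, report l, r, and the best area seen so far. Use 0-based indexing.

l=4, r=11, best area=144

[0,12] min(11,4)*12=48 best=48 * → r--
[0,11] min(11,17)*11=121 best=121 * → l++
[1,11] min(6,17)*10=60 best=121 → l++
[2,11] min(16,17)*9=144 best=144 * → l++
[3,11] min(16,17)*8=128 best=144 → l++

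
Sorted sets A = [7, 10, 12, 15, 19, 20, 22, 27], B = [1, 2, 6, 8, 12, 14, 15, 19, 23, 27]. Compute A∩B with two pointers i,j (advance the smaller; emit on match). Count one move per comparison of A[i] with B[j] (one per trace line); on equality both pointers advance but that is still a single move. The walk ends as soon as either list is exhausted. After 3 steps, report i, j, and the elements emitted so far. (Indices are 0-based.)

[i=0,j=0] 7>1 → j++
[i=0,j=1] 7>2 → j++
[i=0,j=2] 7>6 → j++

i=0, j=3, emitted=[]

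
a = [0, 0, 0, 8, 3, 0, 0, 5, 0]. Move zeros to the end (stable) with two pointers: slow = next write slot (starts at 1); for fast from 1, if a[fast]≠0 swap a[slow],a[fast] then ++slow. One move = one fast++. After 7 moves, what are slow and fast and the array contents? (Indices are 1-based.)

slow=1 fast=1: a[fast]=0, fast++
slow=1 fast=2: a[fast]=0, fast++
slow=1 fast=3: a[fast]=0, fast++
slow=1 fast=4: a[fast]=8≠0 swap→a[1]=8, slow++,fast++
slow=2 fast=5: a[fast]=3≠0 swap→a[2]=3, slow++,fast++
slow=3 fast=6: a[fast]=0, fast++
slow=3 fast=7: a[fast]=0, fast++

slow=3, fast=8, a=[8, 3, 0, 0, 0, 0, 0, 5, 0]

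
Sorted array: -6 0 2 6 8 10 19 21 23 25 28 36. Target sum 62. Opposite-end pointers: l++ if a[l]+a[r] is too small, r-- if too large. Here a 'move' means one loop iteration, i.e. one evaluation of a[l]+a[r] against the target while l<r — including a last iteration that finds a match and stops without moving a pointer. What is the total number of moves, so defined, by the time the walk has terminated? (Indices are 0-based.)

11 moves

l=0 r=11: -6+36=30 <62, l++
l=1 r=11: 0+36=36 <62, l++
l=2 r=11: 2+36=38 <62, l++
l=3 r=11: 6+36=42 <62, l++
l=4 r=11: 8+36=44 <62, l++
l=5 r=11: 10+36=46 <62, l++
l=6 r=11: 19+36=55 <62, l++
l=7 r=11: 21+36=57 <62, l++
l=8 r=11: 23+36=59 <62, l++
l=9 r=11: 25+36=61 <62, l++
l=10 r=11: 28+36=64 >62, r--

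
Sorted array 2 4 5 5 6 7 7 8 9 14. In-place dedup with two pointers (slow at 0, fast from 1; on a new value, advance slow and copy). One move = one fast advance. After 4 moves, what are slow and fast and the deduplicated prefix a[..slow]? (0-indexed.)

slow=0 fast=1: a[fast]=4≠a[slow]=2 write a[1]=4, slow++,fast++
slow=1 fast=2: a[fast]=5≠a[slow]=4 write a[2]=5, slow++,fast++
slow=2 fast=3: a[fast]=5=a[slow] dup, fast++
slow=2 fast=4: a[fast]=6≠a[slow]=5 write a[3]=6, slow++,fast++

slow=3, fast=5, prefix=[2, 4, 5, 6]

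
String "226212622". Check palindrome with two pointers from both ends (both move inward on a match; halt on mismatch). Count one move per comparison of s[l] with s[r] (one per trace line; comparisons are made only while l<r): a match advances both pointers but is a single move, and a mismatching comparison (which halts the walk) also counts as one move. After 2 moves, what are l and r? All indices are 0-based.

l=0 r=8: '2'=='2', l++,r--
l=1 r=7: '2'=='2', l++,r--

l=2, r=6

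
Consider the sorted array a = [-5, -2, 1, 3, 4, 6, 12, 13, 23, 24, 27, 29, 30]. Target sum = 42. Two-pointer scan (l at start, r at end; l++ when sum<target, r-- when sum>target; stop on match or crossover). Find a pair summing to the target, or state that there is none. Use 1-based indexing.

(12, 30)

l=1 r=13: -5+30=25 <42, l++
l=2 r=13: -2+30=28 <42, l++
l=3 r=13: 1+30=31 <42, l++
l=4 r=13: 3+30=33 <42, l++
l=5 r=13: 4+30=34 <42, l++
l=6 r=13: 6+30=36 <42, l++
l=7 r=13: 12+30=42, found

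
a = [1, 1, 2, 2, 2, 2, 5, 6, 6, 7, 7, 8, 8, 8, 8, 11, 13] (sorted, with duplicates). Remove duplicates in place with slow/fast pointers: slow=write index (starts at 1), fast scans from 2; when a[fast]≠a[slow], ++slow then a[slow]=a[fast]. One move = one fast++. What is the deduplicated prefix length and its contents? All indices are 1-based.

length 8; prefix = [1, 2, 5, 6, 7, 8, 11, 13]

slow=1 fast=2: a[fast]=1=a[slow] dup, fast++
slow=1 fast=3: a[fast]=2≠a[slow]=1 write a[2]=2, slow++,fast++
slow=2 fast=4: a[fast]=2=a[slow] dup, fast++
slow=2 fast=5: a[fast]=2=a[slow] dup, fast++
slow=2 fast=6: a[fast]=2=a[slow] dup, fast++
slow=2 fast=7: a[fast]=5≠a[slow]=2 write a[3]=5, slow++,fast++
slow=3 fast=8: a[fast]=6≠a[slow]=5 write a[4]=6, slow++,fast++
slow=4 fast=9: a[fast]=6=a[slow] dup, fast++
slow=4 fast=10: a[fast]=7≠a[slow]=6 write a[5]=7, slow++,fast++
slow=5 fast=11: a[fast]=7=a[slow] dup, fast++
slow=5 fast=12: a[fast]=8≠a[slow]=7 write a[6]=8, slow++,fast++
slow=6 fast=13: a[fast]=8=a[slow] dup, fast++
slow=6 fast=14: a[fast]=8=a[slow] dup, fast++
slow=6 fast=15: a[fast]=8=a[slow] dup, fast++
slow=6 fast=16: a[fast]=11≠a[slow]=8 write a[7]=11, slow++,fast++
slow=7 fast=17: a[fast]=13≠a[slow]=11 write a[8]=13, slow++,fast++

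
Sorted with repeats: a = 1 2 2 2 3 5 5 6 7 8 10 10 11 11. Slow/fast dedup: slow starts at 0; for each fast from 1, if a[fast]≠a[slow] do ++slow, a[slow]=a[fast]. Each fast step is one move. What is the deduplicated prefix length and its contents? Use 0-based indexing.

length 9; prefix = [1, 2, 3, 5, 6, 7, 8, 10, 11]

(s=0,f=1) a[fast]=2≠a[slow]=1 write a[1]=2 → slow++,fast++
(s=1,f=2) a[fast]=2=a[slow] dup → fast++
(s=1,f=3) a[fast]=2=a[slow] dup → fast++
(s=1,f=4) a[fast]=3≠a[slow]=2 write a[2]=3 → slow++,fast++
(s=2,f=5) a[fast]=5≠a[slow]=3 write a[3]=5 → slow++,fast++
(s=3,f=6) a[fast]=5=a[slow] dup → fast++
(s=3,f=7) a[fast]=6≠a[slow]=5 write a[4]=6 → slow++,fast++
(s=4,f=8) a[fast]=7≠a[slow]=6 write a[5]=7 → slow++,fast++
(s=5,f=9) a[fast]=8≠a[slow]=7 write a[6]=8 → slow++,fast++
(s=6,f=10) a[fast]=10≠a[slow]=8 write a[7]=10 → slow++,fast++
(s=7,f=11) a[fast]=10=a[slow] dup → fast++
(s=7,f=12) a[fast]=11≠a[slow]=10 write a[8]=11 → slow++,fast++
(s=8,f=13) a[fast]=11=a[slow] dup → fast++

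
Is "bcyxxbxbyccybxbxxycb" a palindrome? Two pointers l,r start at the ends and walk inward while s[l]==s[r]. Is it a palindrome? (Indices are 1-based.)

[1,20] 'b'=='b' → l++,r--
[2,19] 'c'=='c' → l++,r--
[3,18] 'y'=='y' → l++,r--
[4,17] 'x'=='x' → l++,r--
[5,16] 'x'=='x' → l++,r--
[6,15] 'b'=='b' → l++,r--
[7,14] 'x'=='x' → l++,r--
[8,13] 'b'=='b' → l++,r--
[9,12] 'y'=='y' → l++,r--
[10,11] 'c'=='c' → l++,r--

palindrome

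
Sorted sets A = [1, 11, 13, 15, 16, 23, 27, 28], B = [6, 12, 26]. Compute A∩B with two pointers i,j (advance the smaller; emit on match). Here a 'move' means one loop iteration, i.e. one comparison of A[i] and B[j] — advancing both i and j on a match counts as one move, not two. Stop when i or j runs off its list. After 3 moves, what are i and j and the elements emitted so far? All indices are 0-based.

i=0 j=0: 1<6, i++
i=1 j=0: 11>6, j++
i=1 j=1: 11<12, i++

i=2, j=1, emitted=[]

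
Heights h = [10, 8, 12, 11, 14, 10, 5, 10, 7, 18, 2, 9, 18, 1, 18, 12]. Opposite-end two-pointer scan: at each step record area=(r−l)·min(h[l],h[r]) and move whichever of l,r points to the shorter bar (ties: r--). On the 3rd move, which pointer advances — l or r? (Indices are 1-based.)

[1,16] min(10,12)*15=150 best=150 * → l++
[2,16] min(8,12)*14=112 best=150 → l++
[3,16] min(12,12)*13=156 best=156 * → r--

r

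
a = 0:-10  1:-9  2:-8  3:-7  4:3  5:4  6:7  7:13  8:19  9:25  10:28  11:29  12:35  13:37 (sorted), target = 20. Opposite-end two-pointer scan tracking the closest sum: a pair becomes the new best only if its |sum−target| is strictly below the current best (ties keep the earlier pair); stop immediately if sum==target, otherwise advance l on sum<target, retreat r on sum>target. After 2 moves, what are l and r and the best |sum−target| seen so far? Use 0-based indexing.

l=0 r=13: -10+37=27 d=7 *, r--
l=0 r=12: -10+35=25 d=5 *, r--

l=0, r=11, best |Δ|=5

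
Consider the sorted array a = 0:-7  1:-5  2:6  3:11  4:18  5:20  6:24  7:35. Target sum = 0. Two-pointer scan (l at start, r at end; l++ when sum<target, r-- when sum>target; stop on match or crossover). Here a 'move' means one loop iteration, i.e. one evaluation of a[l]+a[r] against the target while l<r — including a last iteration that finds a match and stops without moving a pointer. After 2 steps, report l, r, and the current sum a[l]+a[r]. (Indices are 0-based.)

l=0, r=5, sum=13

[0,7] -7+35=28 >0 → r--
[0,6] -7+24=17 >0 → r--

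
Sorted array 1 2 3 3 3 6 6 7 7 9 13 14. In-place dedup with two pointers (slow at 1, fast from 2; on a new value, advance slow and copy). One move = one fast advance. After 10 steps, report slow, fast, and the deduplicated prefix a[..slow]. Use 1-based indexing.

slow=1 fast=2: a[fast]=2≠a[slow]=1 write a[2]=2, slow++,fast++
slow=2 fast=3: a[fast]=3≠a[slow]=2 write a[3]=3, slow++,fast++
slow=3 fast=4: a[fast]=3=a[slow] dup, fast++
slow=3 fast=5: a[fast]=3=a[slow] dup, fast++
slow=3 fast=6: a[fast]=6≠a[slow]=3 write a[4]=6, slow++,fast++
slow=4 fast=7: a[fast]=6=a[slow] dup, fast++
slow=4 fast=8: a[fast]=7≠a[slow]=6 write a[5]=7, slow++,fast++
slow=5 fast=9: a[fast]=7=a[slow] dup, fast++
slow=5 fast=10: a[fast]=9≠a[slow]=7 write a[6]=9, slow++,fast++
slow=6 fast=11: a[fast]=13≠a[slow]=9 write a[7]=13, slow++,fast++

slow=7, fast=12, prefix=[1, 2, 3, 6, 7, 9, 13]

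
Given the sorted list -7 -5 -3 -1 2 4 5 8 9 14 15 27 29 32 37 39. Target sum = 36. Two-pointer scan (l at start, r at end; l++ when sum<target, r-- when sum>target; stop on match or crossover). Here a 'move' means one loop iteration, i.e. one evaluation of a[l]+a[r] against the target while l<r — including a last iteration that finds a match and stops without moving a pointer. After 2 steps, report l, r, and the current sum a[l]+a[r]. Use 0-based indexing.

[0,15] -7+39=32 <36 → l++
[1,15] -5+39=34 <36 → l++

l=2, r=15, sum=36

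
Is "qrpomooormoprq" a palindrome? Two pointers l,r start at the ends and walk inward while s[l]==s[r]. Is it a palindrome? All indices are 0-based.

not a palindrome (mismatch at 5,8)

[0,13] 'q'=='q' → l++,r--
[1,12] 'r'=='r' → l++,r--
[2,11] 'p'=='p' → l++,r--
[3,10] 'o'=='o' → l++,r--
[4,9] 'm'=='m' → l++,r--
[5,8] 'o'!='r' → stop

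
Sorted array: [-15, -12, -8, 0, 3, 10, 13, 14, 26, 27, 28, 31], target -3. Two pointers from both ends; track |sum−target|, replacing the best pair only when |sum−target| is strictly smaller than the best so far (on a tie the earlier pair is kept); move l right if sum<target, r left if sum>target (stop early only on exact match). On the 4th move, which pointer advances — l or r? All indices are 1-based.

r

l=1 r=12: -15+31=16 d=19 *, r--
l=1 r=11: -15+28=13 d=16 *, r--
l=1 r=10: -15+27=12 d=15 *, r--
l=1 r=9: -15+26=11 d=14 *, r--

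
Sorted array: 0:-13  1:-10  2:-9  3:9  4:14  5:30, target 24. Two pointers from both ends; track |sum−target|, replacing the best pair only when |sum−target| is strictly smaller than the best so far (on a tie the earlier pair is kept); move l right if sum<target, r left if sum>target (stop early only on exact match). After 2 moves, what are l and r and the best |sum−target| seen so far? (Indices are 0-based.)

l=2, r=5, best |Δ|=4

[0,5] -13+30=17 d=7 * → l++
[1,5] -10+30=20 d=4 * → l++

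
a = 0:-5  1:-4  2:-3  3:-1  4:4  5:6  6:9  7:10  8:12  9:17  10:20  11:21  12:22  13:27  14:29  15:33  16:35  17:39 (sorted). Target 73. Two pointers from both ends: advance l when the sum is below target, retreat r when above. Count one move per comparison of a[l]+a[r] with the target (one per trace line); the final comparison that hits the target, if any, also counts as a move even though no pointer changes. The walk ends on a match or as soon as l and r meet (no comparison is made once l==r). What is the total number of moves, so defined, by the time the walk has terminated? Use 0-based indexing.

17 moves

[0,17] -5+39=34 <73 → l++
[1,17] -4+39=35 <73 → l++
[2,17] -3+39=36 <73 → l++
[3,17] -1+39=38 <73 → l++
[4,17] 4+39=43 <73 → l++
[5,17] 6+39=45 <73 → l++
[6,17] 9+39=48 <73 → l++
[7,17] 10+39=49 <73 → l++
[8,17] 12+39=51 <73 → l++
[9,17] 17+39=56 <73 → l++
[10,17] 20+39=59 <73 → l++
[11,17] 21+39=60 <73 → l++
[12,17] 22+39=61 <73 → l++
[13,17] 27+39=66 <73 → l++
[14,17] 29+39=68 <73 → l++
[15,17] 33+39=72 <73 → l++
[16,17] 35+39=74 >73 → r--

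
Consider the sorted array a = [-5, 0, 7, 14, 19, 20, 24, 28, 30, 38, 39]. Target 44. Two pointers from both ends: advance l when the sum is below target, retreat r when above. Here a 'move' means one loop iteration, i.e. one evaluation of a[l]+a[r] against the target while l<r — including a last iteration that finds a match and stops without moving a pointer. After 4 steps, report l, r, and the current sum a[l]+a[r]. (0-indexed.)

l=0 r=10: -5+39=34 <44, l++
l=1 r=10: 0+39=39 <44, l++
l=2 r=10: 7+39=46 >44, r--
l=2 r=9: 7+38=45 >44, r--

l=2, r=8, sum=37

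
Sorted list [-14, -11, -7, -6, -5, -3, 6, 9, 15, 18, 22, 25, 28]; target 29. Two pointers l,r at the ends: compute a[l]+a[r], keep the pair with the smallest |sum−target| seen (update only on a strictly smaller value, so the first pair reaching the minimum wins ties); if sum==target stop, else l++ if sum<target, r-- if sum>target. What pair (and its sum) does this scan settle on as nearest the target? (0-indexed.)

pair (6, 22) with sum 28 (|Δ|=1)

[0,12] -14+28=14 d=15 * → l++
[1,12] -11+28=17 d=12 * → l++
[2,12] -7+28=21 d=8 * → l++
[3,12] -6+28=22 d=7 * → l++
[4,12] -5+28=23 d=6 * → l++
[5,12] -3+28=25 d=4 * → l++
[6,12] 6+28=34 d=5 → r--
[6,11] 6+25=31 d=2 * → r--
[6,10] 6+22=28 d=1 * → l++
[7,10] 9+22=31 d=2 → r--
[7,9] 9+18=27 d=2 → l++
[8,9] 15+18=33 d=4 → r--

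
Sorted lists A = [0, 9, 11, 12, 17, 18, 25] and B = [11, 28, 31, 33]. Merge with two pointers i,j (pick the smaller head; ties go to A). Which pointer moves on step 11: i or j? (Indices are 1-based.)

j

[i=1,j=1] A[i]=0<=B[j]=11 take 0 → i++
[i=2,j=1] A[i]=9<=B[j]=11 take 9 → i++
[i=3,j=1] A[i]=11<=B[j]=11 take 11 → i++
[i=4,j=1] A[i]=12>B[j]=11 take 11 → j++
[i=4,j=2] A[i]=12<=B[j]=28 take 12 → i++
[i=5,j=2] A[i]=17<=B[j]=28 take 17 → i++
[i=6,j=2] A[i]=18<=B[j]=28 take 18 → i++
[i=7,j=2] A[i]=25<=B[j]=28 take 25 → i++
[i=8,j=2] A done, take B[j]=28 → j++
[i=8,j=3] A done, take B[j]=31 → j++
[i=8,j=4] A done, take B[j]=33 → j++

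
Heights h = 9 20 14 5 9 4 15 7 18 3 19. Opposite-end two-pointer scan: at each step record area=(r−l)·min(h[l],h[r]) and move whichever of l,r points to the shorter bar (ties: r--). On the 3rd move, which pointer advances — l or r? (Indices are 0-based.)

l=0 r=10: min(9,19)*10=90 best=90 *, l++
l=1 r=10: min(20,19)*9=171 best=171 *, r--
l=1 r=9: min(20,3)*8=24 best=171, r--

r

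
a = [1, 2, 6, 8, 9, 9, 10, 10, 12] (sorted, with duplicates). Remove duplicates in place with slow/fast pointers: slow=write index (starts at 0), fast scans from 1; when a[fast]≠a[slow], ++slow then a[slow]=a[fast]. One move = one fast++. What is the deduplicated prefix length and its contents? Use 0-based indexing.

length 7; prefix = [1, 2, 6, 8, 9, 10, 12]

(s=0,f=1) a[fast]=2≠a[slow]=1 write a[1]=2 → slow++,fast++
(s=1,f=2) a[fast]=6≠a[slow]=2 write a[2]=6 → slow++,fast++
(s=2,f=3) a[fast]=8≠a[slow]=6 write a[3]=8 → slow++,fast++
(s=3,f=4) a[fast]=9≠a[slow]=8 write a[4]=9 → slow++,fast++
(s=4,f=5) a[fast]=9=a[slow] dup → fast++
(s=4,f=6) a[fast]=10≠a[slow]=9 write a[5]=10 → slow++,fast++
(s=5,f=7) a[fast]=10=a[slow] dup → fast++
(s=5,f=8) a[fast]=12≠a[slow]=10 write a[6]=12 → slow++,fast++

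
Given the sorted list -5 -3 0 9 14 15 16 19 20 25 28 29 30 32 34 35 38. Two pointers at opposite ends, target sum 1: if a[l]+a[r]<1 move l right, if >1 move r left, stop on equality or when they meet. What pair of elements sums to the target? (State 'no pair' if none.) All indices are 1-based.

no pair

l=1 r=17: -5+38=33 >1, r--
l=1 r=16: -5+35=30 >1, r--
l=1 r=15: -5+34=29 >1, r--
l=1 r=14: -5+32=27 >1, r--
l=1 r=13: -5+30=25 >1, r--
l=1 r=12: -5+29=24 >1, r--
l=1 r=11: -5+28=23 >1, r--
l=1 r=10: -5+25=20 >1, r--
l=1 r=9: -5+20=15 >1, r--
l=1 r=8: -5+19=14 >1, r--
l=1 r=7: -5+16=11 >1, r--
l=1 r=6: -5+15=10 >1, r--
l=1 r=5: -5+14=9 >1, r--
l=1 r=4: -5+9=4 >1, r--
l=1 r=3: -5+0=-5 <1, l++
l=2 r=3: -3+0=-3 <1, l++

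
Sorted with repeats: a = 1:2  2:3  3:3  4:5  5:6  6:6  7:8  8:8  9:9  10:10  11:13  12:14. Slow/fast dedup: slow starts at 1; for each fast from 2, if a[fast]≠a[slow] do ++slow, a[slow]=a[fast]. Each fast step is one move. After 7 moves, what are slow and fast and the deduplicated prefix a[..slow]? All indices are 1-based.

(s=1,f=2) a[fast]=3≠a[slow]=2 write a[2]=3 → slow++,fast++
(s=2,f=3) a[fast]=3=a[slow] dup → fast++
(s=2,f=4) a[fast]=5≠a[slow]=3 write a[3]=5 → slow++,fast++
(s=3,f=5) a[fast]=6≠a[slow]=5 write a[4]=6 → slow++,fast++
(s=4,f=6) a[fast]=6=a[slow] dup → fast++
(s=4,f=7) a[fast]=8≠a[slow]=6 write a[5]=8 → slow++,fast++
(s=5,f=8) a[fast]=8=a[slow] dup → fast++

slow=5, fast=9, prefix=[2, 3, 5, 6, 8]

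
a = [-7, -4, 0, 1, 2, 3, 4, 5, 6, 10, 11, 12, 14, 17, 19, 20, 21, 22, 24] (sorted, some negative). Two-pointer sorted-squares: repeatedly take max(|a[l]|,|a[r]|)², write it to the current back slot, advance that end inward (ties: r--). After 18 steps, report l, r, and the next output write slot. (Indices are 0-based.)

l=2, r=2, next write slot=0

[0,18] |-7|<=|24| out[18]=576 → r--
[0,17] |-7|<=|22| out[17]=484 → r--
[0,16] |-7|<=|21| out[16]=441 → r--
[0,15] |-7|<=|20| out[15]=400 → r--
[0,14] |-7|<=|19| out[14]=361 → r--
[0,13] |-7|<=|17| out[13]=289 → r--
[0,12] |-7|<=|14| out[12]=196 → r--
[0,11] |-7|<=|12| out[11]=144 → r--
[0,10] |-7|<=|11| out[10]=121 → r--
[0,9] |-7|<=|10| out[9]=100 → r--
[0,8] |-7|>|6| out[8]=49 → l++
[1,8] |-4|<=|6| out[7]=36 → r--
[1,7] |-4|<=|5| out[6]=25 → r--
[1,6] |-4|<=|4| out[5]=16 → r--
[1,5] |-4|>|3| out[4]=16 → l++
[2,5] |0|<=|3| out[3]=9 → r--
[2,4] |0|<=|2| out[2]=4 → r--
[2,3] |0|<=|1| out[1]=1 → r--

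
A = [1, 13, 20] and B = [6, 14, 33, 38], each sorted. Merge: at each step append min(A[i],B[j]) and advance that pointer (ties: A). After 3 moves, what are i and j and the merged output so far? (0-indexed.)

i=2, j=1, merged so far=[1, 6, 13]

[i=0,j=0] A[i]=1<=B[j]=6 take 1 → i++
[i=1,j=0] A[i]=13>B[j]=6 take 6 → j++
[i=1,j=1] A[i]=13<=B[j]=14 take 13 → i++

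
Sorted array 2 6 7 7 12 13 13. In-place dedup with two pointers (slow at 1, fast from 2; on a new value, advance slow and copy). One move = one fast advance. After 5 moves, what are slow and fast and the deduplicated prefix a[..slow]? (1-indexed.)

(s=1,f=2) a[fast]=6≠a[slow]=2 write a[2]=6 → slow++,fast++
(s=2,f=3) a[fast]=7≠a[slow]=6 write a[3]=7 → slow++,fast++
(s=3,f=4) a[fast]=7=a[slow] dup → fast++
(s=3,f=5) a[fast]=12≠a[slow]=7 write a[4]=12 → slow++,fast++
(s=4,f=6) a[fast]=13≠a[slow]=12 write a[5]=13 → slow++,fast++

slow=5, fast=7, prefix=[2, 6, 7, 12, 13]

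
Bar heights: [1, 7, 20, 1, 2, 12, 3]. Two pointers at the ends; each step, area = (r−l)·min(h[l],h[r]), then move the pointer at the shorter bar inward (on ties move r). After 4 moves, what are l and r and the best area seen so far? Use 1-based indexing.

l=3, r=5, best area=36

l=1 r=7: min(1,3)*6=6 best=6 *, l++
l=2 r=7: min(7,3)*5=15 best=15 *, r--
l=2 r=6: min(7,12)*4=28 best=28 *, l++
l=3 r=6: min(20,12)*3=36 best=36 *, r--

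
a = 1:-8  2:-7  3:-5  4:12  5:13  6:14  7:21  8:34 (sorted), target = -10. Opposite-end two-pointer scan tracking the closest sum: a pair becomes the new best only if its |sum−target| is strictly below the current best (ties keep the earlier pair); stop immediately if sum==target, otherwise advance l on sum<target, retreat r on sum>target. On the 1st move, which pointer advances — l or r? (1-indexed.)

r

l=1 r=8: -8+34=26 d=36 *, r--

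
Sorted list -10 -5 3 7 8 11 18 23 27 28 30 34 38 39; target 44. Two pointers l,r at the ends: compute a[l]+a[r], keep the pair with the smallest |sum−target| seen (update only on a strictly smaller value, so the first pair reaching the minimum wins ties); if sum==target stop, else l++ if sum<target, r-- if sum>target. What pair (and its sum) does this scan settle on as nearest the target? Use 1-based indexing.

pair (7, 38) with sum 45 (|Δ|=1)

[1,14] -10+39=29 d=15 * → l++
[2,14] -5+39=34 d=10 * → l++
[3,14] 3+39=42 d=2 * → l++
[4,14] 7+39=46 d=2 → r--
[4,13] 7+38=45 d=1 * → r--
[4,12] 7+34=41 d=3 → l++
[5,12] 8+34=42 d=2 → l++
[6,12] 11+34=45 d=1 → r--
[6,11] 11+30=41 d=3 → l++
[7,11] 18+30=48 d=4 → r--
[7,10] 18+28=46 d=2 → r--
[7,9] 18+27=45 d=1 → r--
[7,8] 18+23=41 d=3 → l++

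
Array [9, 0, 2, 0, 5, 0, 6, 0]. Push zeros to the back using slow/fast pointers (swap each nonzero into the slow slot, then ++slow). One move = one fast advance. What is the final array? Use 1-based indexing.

[9, 2, 5, 6, 0, 0, 0, 0]

slow=1 fast=1: a[fast]=9≠0 swap→a[1]=9, slow++,fast++
slow=2 fast=2: a[fast]=0, fast++
slow=2 fast=3: a[fast]=2≠0 swap→a[2]=2, slow++,fast++
slow=3 fast=4: a[fast]=0, fast++
slow=3 fast=5: a[fast]=5≠0 swap→a[3]=5, slow++,fast++
slow=4 fast=6: a[fast]=0, fast++
slow=4 fast=7: a[fast]=6≠0 swap→a[4]=6, slow++,fast++
slow=5 fast=8: a[fast]=0, fast++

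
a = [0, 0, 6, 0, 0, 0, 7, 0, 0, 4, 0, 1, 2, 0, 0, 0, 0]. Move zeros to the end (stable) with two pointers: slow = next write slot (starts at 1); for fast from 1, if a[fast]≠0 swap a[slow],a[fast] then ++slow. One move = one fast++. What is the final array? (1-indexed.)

slow=1 fast=1: a[fast]=0, fast++
slow=1 fast=2: a[fast]=0, fast++
slow=1 fast=3: a[fast]=6≠0 swap→a[1]=6, slow++,fast++
slow=2 fast=4: a[fast]=0, fast++
slow=2 fast=5: a[fast]=0, fast++
slow=2 fast=6: a[fast]=0, fast++
slow=2 fast=7: a[fast]=7≠0 swap→a[2]=7, slow++,fast++
slow=3 fast=8: a[fast]=0, fast++
slow=3 fast=9: a[fast]=0, fast++
slow=3 fast=10: a[fast]=4≠0 swap→a[3]=4, slow++,fast++
slow=4 fast=11: a[fast]=0, fast++
slow=4 fast=12: a[fast]=1≠0 swap→a[4]=1, slow++,fast++
slow=5 fast=13: a[fast]=2≠0 swap→a[5]=2, slow++,fast++
slow=6 fast=14: a[fast]=0, fast++
slow=6 fast=15: a[fast]=0, fast++
slow=6 fast=16: a[fast]=0, fast++
slow=6 fast=17: a[fast]=0, fast++

[6, 7, 4, 1, 2, 0, 0, 0, 0, 0, 0, 0, 0, 0, 0, 0, 0]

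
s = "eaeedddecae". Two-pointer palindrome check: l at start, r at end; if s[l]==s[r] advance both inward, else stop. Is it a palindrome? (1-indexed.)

[1,11] 'e'=='e' → l++,r--
[2,10] 'a'=='a' → l++,r--
[3,9] 'e'!='c' → stop

not a palindrome (mismatch at 3,9)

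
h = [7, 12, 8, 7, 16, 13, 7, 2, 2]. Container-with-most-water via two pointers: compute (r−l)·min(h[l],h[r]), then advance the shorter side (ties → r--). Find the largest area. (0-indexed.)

max area = 48

l=0 r=8: min(7,2)*8=16 best=16 *, r--
l=0 r=7: min(7,2)*7=14 best=16, r--
l=0 r=6: min(7,7)*6=42 best=42 *, r--
l=0 r=5: min(7,13)*5=35 best=42, l++
l=1 r=5: min(12,13)*4=48 best=48 *, l++
l=2 r=5: min(8,13)*3=24 best=48, l++
l=3 r=5: min(7,13)*2=14 best=48, l++
l=4 r=5: min(16,13)*1=13 best=48, r--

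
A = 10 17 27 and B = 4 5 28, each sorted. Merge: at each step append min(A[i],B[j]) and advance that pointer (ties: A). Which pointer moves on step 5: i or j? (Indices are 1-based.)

i=1 j=1: A[i]=10>B[j]=4 take 4, j++
i=1 j=2: A[i]=10>B[j]=5 take 5, j++
i=1 j=3: A[i]=10<=B[j]=28 take 10, i++
i=2 j=3: A[i]=17<=B[j]=28 take 17, i++
i=3 j=3: A[i]=27<=B[j]=28 take 27, i++

i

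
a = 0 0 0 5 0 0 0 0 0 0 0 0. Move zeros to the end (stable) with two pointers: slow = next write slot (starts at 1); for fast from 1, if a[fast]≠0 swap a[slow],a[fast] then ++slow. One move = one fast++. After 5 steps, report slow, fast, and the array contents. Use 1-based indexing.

slow=1 fast=1: a[fast]=0, fast++
slow=1 fast=2: a[fast]=0, fast++
slow=1 fast=3: a[fast]=0, fast++
slow=1 fast=4: a[fast]=5≠0 swap→a[1]=5, slow++,fast++
slow=2 fast=5: a[fast]=0, fast++

slow=2, fast=6, a=[5, 0, 0, 0, 0, 0, 0, 0, 0, 0, 0, 0]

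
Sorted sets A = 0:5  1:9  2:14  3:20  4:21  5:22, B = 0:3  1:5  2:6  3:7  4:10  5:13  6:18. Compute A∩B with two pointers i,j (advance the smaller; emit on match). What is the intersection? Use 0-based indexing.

intersection = [5]

i=0 j=0: 5>3, j++
i=0 j=1: 5==5 emit, i++,j++
i=1 j=2: 9>6, j++
i=1 j=3: 9>7, j++
i=1 j=4: 9<10, i++
i=2 j=4: 14>10, j++
i=2 j=5: 14>13, j++
i=2 j=6: 14<18, i++
i=3 j=6: 20>18, j++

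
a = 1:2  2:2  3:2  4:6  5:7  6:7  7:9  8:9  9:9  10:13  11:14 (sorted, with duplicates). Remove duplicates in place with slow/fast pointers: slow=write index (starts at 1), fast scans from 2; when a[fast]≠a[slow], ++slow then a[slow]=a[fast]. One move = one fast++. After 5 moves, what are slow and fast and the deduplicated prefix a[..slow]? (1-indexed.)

slow=3, fast=7, prefix=[2, 6, 7]

slow=1 fast=2: a[fast]=2=a[slow] dup, fast++
slow=1 fast=3: a[fast]=2=a[slow] dup, fast++
slow=1 fast=4: a[fast]=6≠a[slow]=2 write a[2]=6, slow++,fast++
slow=2 fast=5: a[fast]=7≠a[slow]=6 write a[3]=7, slow++,fast++
slow=3 fast=6: a[fast]=7=a[slow] dup, fast++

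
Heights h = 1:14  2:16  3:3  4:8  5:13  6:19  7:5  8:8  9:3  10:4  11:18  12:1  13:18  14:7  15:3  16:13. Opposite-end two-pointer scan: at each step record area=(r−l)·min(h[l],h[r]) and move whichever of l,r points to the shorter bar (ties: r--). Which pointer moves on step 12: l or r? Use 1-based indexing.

[1,16] min(14,13)*15=195 best=195 * → r--
[1,15] min(14,3)*14=42 best=195 → r--
[1,14] min(14,7)*13=91 best=195 → r--
[1,13] min(14,18)*12=168 best=195 → l++
[2,13] min(16,18)*11=176 best=195 → l++
[3,13] min(3,18)*10=30 best=195 → l++
[4,13] min(8,18)*9=72 best=195 → l++
[5,13] min(13,18)*8=104 best=195 → l++
[6,13] min(19,18)*7=126 best=195 → r--
[6,12] min(19,1)*6=6 best=195 → r--
[6,11] min(19,18)*5=90 best=195 → r--
[6,10] min(19,4)*4=16 best=195 → r--

r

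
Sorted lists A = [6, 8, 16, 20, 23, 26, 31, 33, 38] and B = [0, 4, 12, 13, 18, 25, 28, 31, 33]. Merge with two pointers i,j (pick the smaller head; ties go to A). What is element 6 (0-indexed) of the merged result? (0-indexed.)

[i=0,j=0] A[i]=6>B[j]=0 take 0 → j++
[i=0,j=1] A[i]=6>B[j]=4 take 4 → j++
[i=0,j=2] A[i]=6<=B[j]=12 take 6 → i++
[i=1,j=2] A[i]=8<=B[j]=12 take 8 → i++
[i=2,j=2] A[i]=16>B[j]=12 take 12 → j++
[i=2,j=3] A[i]=16>B[j]=13 take 13 → j++
[i=2,j=4] A[i]=16<=B[j]=18 take 16 → i++
[i=3,j=4] A[i]=20>B[j]=18 take 18 → j++
[i=3,j=5] A[i]=20<=B[j]=25 take 20 → i++
[i=4,j=5] A[i]=23<=B[j]=25 take 23 → i++
[i=5,j=5] A[i]=26>B[j]=25 take 25 → j++
[i=5,j=6] A[i]=26<=B[j]=28 take 26 → i++
[i=6,j=6] A[i]=31>B[j]=28 take 28 → j++
[i=6,j=7] A[i]=31<=B[j]=31 take 31 → i++
[i=7,j=7] A[i]=33>B[j]=31 take 31 → j++
[i=7,j=8] A[i]=33<=B[j]=33 take 33 → i++
[i=8,j=8] A[i]=38>B[j]=33 take 33 → j++
[i=8,j=9] B done, take A[i]=38 → i++

merged[6] = 16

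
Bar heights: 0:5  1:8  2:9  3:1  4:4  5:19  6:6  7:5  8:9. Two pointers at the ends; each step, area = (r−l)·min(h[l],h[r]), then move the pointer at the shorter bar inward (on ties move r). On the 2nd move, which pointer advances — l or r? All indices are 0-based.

l=0 r=8: min(5,9)*8=40 best=40 *, l++
l=1 r=8: min(8,9)*7=56 best=56 *, l++

l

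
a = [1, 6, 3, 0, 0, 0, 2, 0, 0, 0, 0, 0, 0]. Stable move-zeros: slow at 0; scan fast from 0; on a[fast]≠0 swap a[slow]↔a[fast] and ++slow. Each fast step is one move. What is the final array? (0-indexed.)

[1, 6, 3, 2, 0, 0, 0, 0, 0, 0, 0, 0, 0]

(s=0,f=0) a[fast]=1≠0 swap→a[0]=1 → slow++,fast++
(s=1,f=1) a[fast]=6≠0 swap→a[1]=6 → slow++,fast++
(s=2,f=2) a[fast]=3≠0 swap→a[2]=3 → slow++,fast++
(s=3,f=3) a[fast]=0 → fast++
(s=3,f=4) a[fast]=0 → fast++
(s=3,f=5) a[fast]=0 → fast++
(s=3,f=6) a[fast]=2≠0 swap→a[3]=2 → slow++,fast++
(s=4,f=7) a[fast]=0 → fast++
(s=4,f=8) a[fast]=0 → fast++
(s=4,f=9) a[fast]=0 → fast++
(s=4,f=10) a[fast]=0 → fast++
(s=4,f=11) a[fast]=0 → fast++
(s=4,f=12) a[fast]=0 → fast++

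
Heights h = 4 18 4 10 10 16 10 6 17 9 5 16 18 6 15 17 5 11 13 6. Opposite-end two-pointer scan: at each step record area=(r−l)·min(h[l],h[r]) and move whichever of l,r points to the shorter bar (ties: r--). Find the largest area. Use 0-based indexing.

max area = 238

l=0 r=19: min(4,6)*19=76 best=76 *, l++
l=1 r=19: min(18,6)*18=108 best=108 *, r--
l=1 r=18: min(18,13)*17=221 best=221 *, r--
l=1 r=17: min(18,11)*16=176 best=221, r--
l=1 r=16: min(18,5)*15=75 best=221, r--
l=1 r=15: min(18,17)*14=238 best=238 *, r--
l=1 r=14: min(18,15)*13=195 best=238, r--
l=1 r=13: min(18,6)*12=72 best=238, r--
l=1 r=12: min(18,18)*11=198 best=238, r--
l=1 r=11: min(18,16)*10=160 best=238, r--
l=1 r=10: min(18,5)*9=45 best=238, r--
l=1 r=9: min(18,9)*8=72 best=238, r--
l=1 r=8: min(18,17)*7=119 best=238, r--
l=1 r=7: min(18,6)*6=36 best=238, r--
l=1 r=6: min(18,10)*5=50 best=238, r--
l=1 r=5: min(18,16)*4=64 best=238, r--
l=1 r=4: min(18,10)*3=30 best=238, r--
l=1 r=3: min(18,10)*2=20 best=238, r--
l=1 r=2: min(18,4)*1=4 best=238, r--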